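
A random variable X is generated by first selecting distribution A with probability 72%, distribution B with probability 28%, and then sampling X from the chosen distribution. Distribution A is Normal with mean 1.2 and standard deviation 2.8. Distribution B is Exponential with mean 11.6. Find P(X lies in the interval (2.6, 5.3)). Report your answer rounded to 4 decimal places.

0.2171

Conditional on each component, P(2.6 < X < 5.3): A: 0.23698; B: 0.165959.
By total probability, P(2.6 < X < 5.3) = 0.72·0.23698 + 0.28·0.165959 = 0.217094.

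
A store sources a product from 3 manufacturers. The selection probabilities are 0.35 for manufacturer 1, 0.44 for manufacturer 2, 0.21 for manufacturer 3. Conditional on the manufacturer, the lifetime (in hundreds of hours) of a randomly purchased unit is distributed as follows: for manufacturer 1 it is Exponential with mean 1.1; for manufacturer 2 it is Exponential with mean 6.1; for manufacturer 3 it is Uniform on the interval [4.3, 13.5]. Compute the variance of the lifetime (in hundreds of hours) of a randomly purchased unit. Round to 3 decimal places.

27.323

Per component, 1: μ=1.1, E[X²]=2.42; 2: μ=6.1, E[X²]=74.42; 3: μ=8.9, E[X²]=86.2633.
E[X] = 0.35·1.1 + 0.44·6.1 + 0.21·8.9 = 4.938.
E[X²] = 0.35·2.42 + 0.44·74.42 + 0.21·86.2633 = 51.7071.
Var(X) = E[X²] − (E[X])² = 51.7071 − 24.3838 = 27.3233.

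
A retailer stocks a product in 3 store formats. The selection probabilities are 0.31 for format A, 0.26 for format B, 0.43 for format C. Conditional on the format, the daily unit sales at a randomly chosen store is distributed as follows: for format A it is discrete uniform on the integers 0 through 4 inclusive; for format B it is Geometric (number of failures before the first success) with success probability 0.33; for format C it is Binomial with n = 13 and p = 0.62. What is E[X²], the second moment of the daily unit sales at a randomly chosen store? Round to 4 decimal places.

For each component E[X²] = Var + (mean)², giving A: 6; B: 10.2746; C: 68.0264.
Overall E[X²] = 0.31·6 + 0.26·10.2746 + 0.43·68.0264 = 33.7827.

33.7827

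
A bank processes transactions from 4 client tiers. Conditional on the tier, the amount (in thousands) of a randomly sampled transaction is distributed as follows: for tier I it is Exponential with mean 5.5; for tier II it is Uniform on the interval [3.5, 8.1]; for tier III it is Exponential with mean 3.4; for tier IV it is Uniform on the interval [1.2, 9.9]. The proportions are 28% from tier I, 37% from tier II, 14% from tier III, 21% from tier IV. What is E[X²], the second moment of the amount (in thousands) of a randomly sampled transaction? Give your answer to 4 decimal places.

For each component E[X²] = Var + (mean)², giving I: 60.5; II: 35.4033; III: 23.12; IV: 37.11.
Overall E[X²] = 0.28·60.5 + 0.37·35.4033 + 0.14·23.12 + 0.21·37.11 = 41.0691.

41.0691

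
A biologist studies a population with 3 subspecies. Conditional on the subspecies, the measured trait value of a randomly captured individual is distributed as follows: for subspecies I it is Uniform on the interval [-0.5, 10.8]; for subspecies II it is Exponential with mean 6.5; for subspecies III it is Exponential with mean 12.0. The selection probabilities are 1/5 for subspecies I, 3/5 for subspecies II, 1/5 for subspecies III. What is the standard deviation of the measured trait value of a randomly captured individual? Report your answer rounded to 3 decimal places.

7.874

Per component, I: μ=5.15, E[X²]=37.1633; II: μ=6.5, E[X²]=84.5; III: μ=12, E[X²]=288.
E[X] = 0.2·5.15 + 0.6·6.5 + 0.2·12 = 7.33.
E[X²] = 0.2·37.1633 + 0.6·84.5 + 0.2·288 = 115.733.
Var(X) = E[X²] − (E[X])² = 115.733 − 53.7289 = 62.0038.
SD(X) = √62.0038 = 7.87425.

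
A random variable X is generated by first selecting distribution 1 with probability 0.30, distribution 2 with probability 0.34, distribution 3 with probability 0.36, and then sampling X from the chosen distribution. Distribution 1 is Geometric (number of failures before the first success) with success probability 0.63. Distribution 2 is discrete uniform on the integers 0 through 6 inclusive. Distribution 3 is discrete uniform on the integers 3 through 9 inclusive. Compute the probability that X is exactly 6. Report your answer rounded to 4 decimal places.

0.1005

Conditional on each component, P(X = 6): 1: 0.00161641; 2: 0.142857; 3: 0.142857.
By total probability, P(X = 6) = 0.3·0.00161641 + 0.34·0.142857 + 0.36·0.142857 = 0.100485.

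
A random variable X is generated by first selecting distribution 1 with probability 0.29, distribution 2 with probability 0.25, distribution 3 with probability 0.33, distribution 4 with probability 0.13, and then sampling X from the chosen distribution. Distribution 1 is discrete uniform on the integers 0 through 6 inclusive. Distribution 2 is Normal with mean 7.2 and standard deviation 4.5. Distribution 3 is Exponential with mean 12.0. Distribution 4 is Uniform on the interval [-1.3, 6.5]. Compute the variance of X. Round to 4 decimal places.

Per component, 1: μ=3, E[X²]=13; 2: μ=7.2, E[X²]=72.09; 3: μ=12, E[X²]=288; 4: μ=2.6, E[X²]=11.83.
E[X] = 0.29·3 + 0.25·7.2 + 0.33·12 + 0.13·2.6 = 6.968.
E[X²] = 0.29·13 + 0.25·72.09 + 0.33·288 + 0.13·11.83 = 118.37.
Var(X) = E[X²] − (E[X])² = 118.37 − 48.553 = 69.8174.

69.8174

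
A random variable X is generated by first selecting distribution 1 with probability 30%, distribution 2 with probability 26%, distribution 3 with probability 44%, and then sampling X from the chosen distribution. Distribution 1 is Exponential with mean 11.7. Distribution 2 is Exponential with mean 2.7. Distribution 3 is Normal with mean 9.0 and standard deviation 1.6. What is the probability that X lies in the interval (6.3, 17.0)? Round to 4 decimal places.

Conditional on each component, P(6.3 < X < 17.0): 1: 0.349776; 2: 0.0951288; 3: 0.954246.
By total probability, P(6.3 < X < 17.0) = 0.3·0.349776 + 0.26·0.0951288 + 0.44·0.954246 = 0.549535.

0.5495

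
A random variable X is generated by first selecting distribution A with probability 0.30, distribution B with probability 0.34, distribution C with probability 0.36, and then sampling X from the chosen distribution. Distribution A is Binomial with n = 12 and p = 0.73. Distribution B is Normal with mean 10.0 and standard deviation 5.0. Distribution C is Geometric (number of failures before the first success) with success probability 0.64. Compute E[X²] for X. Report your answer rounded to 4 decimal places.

For each component E[X²] = Var + (mean)², giving A: 79.1028; B: 125; C: 1.19531.
Overall E[X²] = 0.3·79.1028 + 0.34·125 + 0.36·1.19531 = 66.6612.

66.6612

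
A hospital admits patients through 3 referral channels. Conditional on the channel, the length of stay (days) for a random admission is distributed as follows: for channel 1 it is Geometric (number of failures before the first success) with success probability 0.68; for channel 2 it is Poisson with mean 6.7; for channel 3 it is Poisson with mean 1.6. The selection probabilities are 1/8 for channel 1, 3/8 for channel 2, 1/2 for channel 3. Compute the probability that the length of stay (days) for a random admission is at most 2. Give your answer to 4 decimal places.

Conditional on each channel, P(X ≤ 2): 1: 0.967232; 2: 0.0371058; 3: 0.783358.
By total probability, P(X ≤ 2) = 0.125·0.967232 + 0.375·0.0371058 + 0.5·0.783358 = 0.526498.

0.5265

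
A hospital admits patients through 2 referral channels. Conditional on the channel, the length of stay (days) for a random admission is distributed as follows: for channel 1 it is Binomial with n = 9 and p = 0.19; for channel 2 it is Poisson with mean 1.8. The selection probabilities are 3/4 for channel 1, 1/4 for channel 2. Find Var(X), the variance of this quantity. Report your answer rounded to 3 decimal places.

Per component, 1: μ=1.71, E[X²]=4.3092; 2: μ=1.8, E[X²]=5.04.
E[X] = 0.75·1.71 + 0.25·1.8 = 1.7325.
E[X²] = 0.75·4.3092 + 0.25·5.04 = 4.4919.
Var(X) = E[X²] − (E[X])² = 4.4919 − 3.00156 = 1.49034.

1.490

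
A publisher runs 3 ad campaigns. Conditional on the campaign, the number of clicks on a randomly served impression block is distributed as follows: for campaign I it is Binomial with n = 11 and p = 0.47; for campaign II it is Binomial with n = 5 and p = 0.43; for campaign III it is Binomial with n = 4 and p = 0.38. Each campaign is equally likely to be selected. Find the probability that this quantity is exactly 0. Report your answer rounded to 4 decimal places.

Conditional on each campaign, P(X = 0): I: 0.000926904; II: 0.0601692; III: 0.147763.
By total probability, P(X = 0) = 0.333333·0.000926904 + 0.333333·0.0601692 + 0.333333·0.147763 = 0.0696198.

0.0696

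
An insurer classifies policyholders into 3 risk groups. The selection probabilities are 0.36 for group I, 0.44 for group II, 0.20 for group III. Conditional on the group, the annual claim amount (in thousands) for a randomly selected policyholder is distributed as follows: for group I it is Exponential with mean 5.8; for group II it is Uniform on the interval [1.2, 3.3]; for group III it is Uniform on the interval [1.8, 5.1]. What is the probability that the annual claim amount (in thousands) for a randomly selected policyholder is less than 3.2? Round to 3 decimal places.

0.657

Conditional on each group, P(X < 3.2): I: 0.424044; II: 0.952381; III: 0.424242.
By total probability, P(X < 3.2) = 0.36·0.424044 + 0.44·0.952381 + 0.2·0.424242 = 0.656552.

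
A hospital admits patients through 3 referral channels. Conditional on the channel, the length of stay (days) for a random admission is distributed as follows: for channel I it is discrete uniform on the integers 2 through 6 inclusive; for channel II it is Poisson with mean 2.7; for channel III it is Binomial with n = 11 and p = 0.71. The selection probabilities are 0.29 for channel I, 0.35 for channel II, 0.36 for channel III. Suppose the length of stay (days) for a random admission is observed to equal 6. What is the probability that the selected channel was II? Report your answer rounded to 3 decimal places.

Likelihoods P(X=6 | ·): I: 0.2; II: 0.0361622; III: 0.12139.
Posterior ∝ prior × likelihood. Numerator for II: 0.35·0.0361622 = 0.0126568.
Normalizing constant: 0.29·0.2 + 0.35·0.0361622 + 0.36·0.12139 = 0.114357.
P(II | observation) = 0.0126568 / 0.114357 = 0.110678.

0.111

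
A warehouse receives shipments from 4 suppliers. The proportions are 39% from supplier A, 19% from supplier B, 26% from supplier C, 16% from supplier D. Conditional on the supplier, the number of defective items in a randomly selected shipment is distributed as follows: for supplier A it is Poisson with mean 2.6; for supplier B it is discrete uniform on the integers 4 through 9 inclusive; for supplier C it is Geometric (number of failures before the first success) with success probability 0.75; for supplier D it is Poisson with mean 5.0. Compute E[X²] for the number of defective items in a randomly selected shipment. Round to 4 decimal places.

17.1765

For each component E[X²] = Var + (mean)², giving A: 9.36; B: 45.1667; C: 0.555556; D: 30.
Overall E[X²] = 0.39·9.36 + 0.19·45.1667 + 0.26·0.555556 + 0.16·30 = 17.1765.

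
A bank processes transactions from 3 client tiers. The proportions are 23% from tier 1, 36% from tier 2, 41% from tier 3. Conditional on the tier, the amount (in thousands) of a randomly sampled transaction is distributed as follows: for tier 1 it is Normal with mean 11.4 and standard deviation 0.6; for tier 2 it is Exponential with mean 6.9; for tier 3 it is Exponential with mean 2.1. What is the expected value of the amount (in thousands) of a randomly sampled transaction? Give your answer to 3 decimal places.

Component means — 1: 11.4; 2: 6.9; 3: 2.1.
E[X] = 0.23·11.4 + 0.36·6.9 + 0.41·2.1 = 5.967.

5.967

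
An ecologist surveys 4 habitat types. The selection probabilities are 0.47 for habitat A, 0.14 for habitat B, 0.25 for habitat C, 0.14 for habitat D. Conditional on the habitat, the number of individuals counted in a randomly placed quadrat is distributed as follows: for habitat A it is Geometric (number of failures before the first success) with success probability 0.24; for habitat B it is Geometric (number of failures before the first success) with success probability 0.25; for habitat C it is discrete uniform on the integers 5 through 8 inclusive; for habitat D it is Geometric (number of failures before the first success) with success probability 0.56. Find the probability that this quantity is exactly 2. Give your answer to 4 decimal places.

Conditional on each habitat, P(X = 2): A: 0.138624; B: 0.140625; C: 0; D: 0.108416.
By total probability, P(X = 2) = 0.47·0.138624 + 0.14·0.140625 + 0.25·0 + 0.14·0.108416 = 0.100019.

0.1000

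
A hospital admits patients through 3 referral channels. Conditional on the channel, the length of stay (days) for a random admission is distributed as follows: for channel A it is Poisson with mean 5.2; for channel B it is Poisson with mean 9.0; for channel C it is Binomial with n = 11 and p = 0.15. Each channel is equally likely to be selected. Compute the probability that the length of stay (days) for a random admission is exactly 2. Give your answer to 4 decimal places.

Conditional on each channel, P(X = 2): A: 0.074584; B: 0.0049981; C: 0.286626.
By total probability, P(X = 2) = 0.333333·0.074584 + 0.333333·0.0049981 + 0.333333·0.286626 = 0.122069.

0.1221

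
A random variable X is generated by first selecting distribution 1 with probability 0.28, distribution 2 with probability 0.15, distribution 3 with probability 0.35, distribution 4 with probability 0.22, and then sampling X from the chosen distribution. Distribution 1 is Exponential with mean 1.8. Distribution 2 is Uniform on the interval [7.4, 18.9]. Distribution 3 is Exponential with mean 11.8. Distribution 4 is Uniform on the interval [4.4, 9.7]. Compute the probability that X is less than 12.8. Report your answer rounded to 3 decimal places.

0.802

Conditional on each component, P(X < 12.8): 1: 0.999184; 2: 0.469565; 3: 0.662012; 4: 1.
By total probability, P(X < 12.8) = 0.28·0.999184 + 0.15·0.469565 + 0.35·0.662012 + 0.22·1 = 0.801911.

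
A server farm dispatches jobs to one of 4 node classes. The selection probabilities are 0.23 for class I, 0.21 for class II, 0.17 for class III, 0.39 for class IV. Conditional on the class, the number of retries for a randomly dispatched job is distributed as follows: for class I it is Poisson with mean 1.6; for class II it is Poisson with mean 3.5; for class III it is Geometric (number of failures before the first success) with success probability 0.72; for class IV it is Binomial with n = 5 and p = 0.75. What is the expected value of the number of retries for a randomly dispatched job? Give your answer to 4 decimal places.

2.6316

Component means — I: 1.6; II: 3.5; III: 0.388889; IV: 3.75.
E[X] = 0.23·1.6 + 0.21·3.5 + 0.17·0.388889 + 0.39·3.75 = 2.63161.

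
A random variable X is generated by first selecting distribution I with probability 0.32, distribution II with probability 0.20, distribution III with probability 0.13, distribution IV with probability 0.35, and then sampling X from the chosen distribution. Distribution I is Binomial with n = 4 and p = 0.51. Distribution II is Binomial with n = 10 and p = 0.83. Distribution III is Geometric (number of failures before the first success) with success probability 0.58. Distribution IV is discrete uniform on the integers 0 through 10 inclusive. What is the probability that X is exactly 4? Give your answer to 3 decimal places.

0.056

Conditional on each component, P(X = 4): I: 0.067652; II: 0.00240561; III: 0.0180478; IV: 0.0909091.
By total probability, P(X = 4) = 0.32·0.067652 + 0.2·0.00240561 + 0.13·0.0180478 + 0.35·0.0909091 = 0.0562942.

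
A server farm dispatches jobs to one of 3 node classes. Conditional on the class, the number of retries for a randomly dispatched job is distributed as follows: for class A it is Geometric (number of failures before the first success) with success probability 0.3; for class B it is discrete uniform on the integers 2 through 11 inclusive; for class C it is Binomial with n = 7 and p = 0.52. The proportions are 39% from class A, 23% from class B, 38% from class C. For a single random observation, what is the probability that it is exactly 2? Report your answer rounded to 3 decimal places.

Conditional on each class, P(X = 2): A: 0.147; B: 0.1; C: 0.144688.
By total probability, P(X = 2) = 0.39·0.147 + 0.23·0.1 + 0.38·0.144688 = 0.135311.

0.135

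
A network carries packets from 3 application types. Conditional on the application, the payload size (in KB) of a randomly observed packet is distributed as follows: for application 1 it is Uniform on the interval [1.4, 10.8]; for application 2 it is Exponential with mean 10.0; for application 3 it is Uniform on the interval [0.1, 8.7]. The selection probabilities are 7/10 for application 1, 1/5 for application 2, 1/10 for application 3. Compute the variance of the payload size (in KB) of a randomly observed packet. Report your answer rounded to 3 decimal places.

Per component, 1: μ=6.1, E[X²]=44.5733; 2: μ=10, E[X²]=200; 3: μ=4.4, E[X²]=25.5233.
E[X] = 0.7·6.1 + 0.2·10 + 0.1·4.4 = 6.71.
E[X²] = 0.7·44.5733 + 0.2·200 + 0.1·25.5233 = 73.7537.
Var(X) = E[X²] − (E[X])² = 73.7537 − 45.0241 = 28.7296.

28.730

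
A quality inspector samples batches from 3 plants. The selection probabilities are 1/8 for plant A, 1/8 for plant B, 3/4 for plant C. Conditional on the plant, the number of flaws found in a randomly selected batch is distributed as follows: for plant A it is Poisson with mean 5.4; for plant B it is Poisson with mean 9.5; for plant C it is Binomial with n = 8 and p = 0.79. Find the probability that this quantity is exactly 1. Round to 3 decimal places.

Conditional on each plant, P(X = 1): A: 0.0243895; B: 0.000711092; C: 0.000113829.
By total probability, P(X = 1) = 0.125·0.0243895 + 0.125·0.000711092 + 0.75·0.000113829 = 0.00322295.

0.003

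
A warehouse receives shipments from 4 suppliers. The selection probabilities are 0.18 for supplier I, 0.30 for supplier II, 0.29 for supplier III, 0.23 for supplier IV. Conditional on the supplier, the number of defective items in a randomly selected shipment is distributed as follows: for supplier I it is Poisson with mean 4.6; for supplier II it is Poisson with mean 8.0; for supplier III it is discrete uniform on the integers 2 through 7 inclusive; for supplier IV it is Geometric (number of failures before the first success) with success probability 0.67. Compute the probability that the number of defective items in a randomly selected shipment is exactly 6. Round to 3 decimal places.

0.109

Conditional on each supplier, P(X = 6): I: 0.13227; II: 0.122138; III: 0.166667; IV: 0.000865284.
By total probability, P(X = 6) = 0.18·0.13227 + 0.3·0.122138 + 0.29·0.166667 + 0.23·0.000865284 = 0.108982.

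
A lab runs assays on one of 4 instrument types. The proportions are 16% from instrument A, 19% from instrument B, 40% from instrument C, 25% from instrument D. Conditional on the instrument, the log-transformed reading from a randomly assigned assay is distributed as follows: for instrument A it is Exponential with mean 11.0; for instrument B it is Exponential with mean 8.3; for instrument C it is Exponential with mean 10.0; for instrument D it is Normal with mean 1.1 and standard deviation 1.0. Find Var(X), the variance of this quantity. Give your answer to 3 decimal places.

87.508

Per component, A: μ=11, E[X²]=242; B: μ=8.3, E[X²]=137.78; C: μ=10, E[X²]=200; D: μ=1.1, E[X²]=2.21.
E[X] = 0.16·11 + 0.19·8.3 + 0.4·10 + 0.25·1.1 = 7.612.
E[X²] = 0.16·242 + 0.19·137.78 + 0.4·200 + 0.25·2.21 = 145.451.
Var(X) = E[X²] − (E[X])² = 145.451 − 57.9425 = 87.5082.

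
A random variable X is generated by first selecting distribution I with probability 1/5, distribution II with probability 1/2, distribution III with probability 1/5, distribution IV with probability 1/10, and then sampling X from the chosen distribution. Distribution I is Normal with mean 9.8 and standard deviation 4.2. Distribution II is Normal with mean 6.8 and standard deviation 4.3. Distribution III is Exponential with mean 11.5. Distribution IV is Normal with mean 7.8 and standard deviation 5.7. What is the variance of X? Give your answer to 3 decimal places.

Per component, I: μ=9.8, E[X²]=113.68; II: μ=6.8, E[X²]=64.73; III: μ=11.5, E[X²]=264.5; IV: μ=7.8, E[X²]=93.33.
E[X] = 0.2·9.8 + 0.5·6.8 + 0.2·11.5 + 0.1·7.8 = 8.44.
E[X²] = 0.2·113.68 + 0.5·64.73 + 0.2·264.5 + 0.1·93.33 = 117.334.
Var(X) = E[X²] − (E[X])² = 117.334 − 71.2336 = 46.1004.

46.100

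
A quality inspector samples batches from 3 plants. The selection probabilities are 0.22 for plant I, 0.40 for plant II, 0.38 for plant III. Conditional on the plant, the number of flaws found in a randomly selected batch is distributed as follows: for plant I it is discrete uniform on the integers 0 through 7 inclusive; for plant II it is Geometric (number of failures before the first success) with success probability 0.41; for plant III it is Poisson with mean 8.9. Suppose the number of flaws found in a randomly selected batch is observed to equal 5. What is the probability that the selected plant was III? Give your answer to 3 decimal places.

0.381

Likelihoods P(X=5 | ·): I: 0.125; II: 0.0293119; III: 0.063467.
Posterior ∝ prior × likelihood. Numerator for III: 0.38·0.063467 = 0.0241175.
Normalizing constant: 0.22·0.125 + 0.4·0.0293119 + 0.38·0.063467 = 0.0633422.
P(III | observation) = 0.0241175 / 0.0633422 = 0.380749.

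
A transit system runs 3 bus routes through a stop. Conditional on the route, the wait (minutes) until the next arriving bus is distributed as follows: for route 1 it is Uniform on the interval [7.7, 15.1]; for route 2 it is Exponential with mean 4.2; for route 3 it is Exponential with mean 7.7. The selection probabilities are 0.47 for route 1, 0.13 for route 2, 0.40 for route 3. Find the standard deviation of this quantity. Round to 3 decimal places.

5.876

Per component, 1: μ=11.4, E[X²]=134.523; 2: μ=4.2, E[X²]=35.28; 3: μ=7.7, E[X²]=118.58.
E[X] = 0.47·11.4 + 0.13·4.2 + 0.4·7.7 = 8.984.
E[X²] = 0.47·134.523 + 0.13·35.28 + 0.4·118.58 = 115.244.
Var(X) = E[X²] − (E[X])² = 115.244 − 80.7123 = 34.5321.
SD(X) = √34.5321 = 5.8764.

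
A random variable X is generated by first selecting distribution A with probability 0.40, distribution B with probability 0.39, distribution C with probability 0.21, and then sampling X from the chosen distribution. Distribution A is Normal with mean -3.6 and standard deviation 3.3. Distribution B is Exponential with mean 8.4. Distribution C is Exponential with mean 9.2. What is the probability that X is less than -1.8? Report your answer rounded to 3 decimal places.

0.283

Conditional on each component, P(X < -1.8): A: 0.70728; B: 0; C: 0.
By total probability, P(X < -1.8) = 0.4·0.70728 + 0.39·0 + 0.21·0 = 0.282912.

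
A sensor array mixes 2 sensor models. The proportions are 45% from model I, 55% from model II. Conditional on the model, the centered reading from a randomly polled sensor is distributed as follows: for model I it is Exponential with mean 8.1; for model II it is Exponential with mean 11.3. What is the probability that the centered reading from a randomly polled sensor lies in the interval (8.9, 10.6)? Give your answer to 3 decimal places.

Conditional on each model, P(8.9 < X < 10.6): I: 0.0630956; II: 0.0635414.
By total probability, P(8.9 < X < 10.6) = 0.45·0.0630956 + 0.55·0.0635414 = 0.0633408.

0.063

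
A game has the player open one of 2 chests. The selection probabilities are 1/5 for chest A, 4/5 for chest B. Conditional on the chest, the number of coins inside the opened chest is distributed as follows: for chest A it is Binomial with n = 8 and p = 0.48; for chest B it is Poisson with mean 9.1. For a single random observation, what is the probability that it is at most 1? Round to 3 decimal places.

0.010

Conditional on each chest, P(X ≤ 1): A: 0.0448239; B: 0.00112782.
By total probability, P(X ≤ 1) = 0.2·0.0448239 + 0.8·0.00112782 = 0.00986704.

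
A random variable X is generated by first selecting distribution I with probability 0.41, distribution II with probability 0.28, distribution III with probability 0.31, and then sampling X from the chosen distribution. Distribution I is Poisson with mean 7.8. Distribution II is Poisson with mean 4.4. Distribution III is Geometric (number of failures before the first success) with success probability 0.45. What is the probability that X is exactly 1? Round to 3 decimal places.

Conditional on each component, P(X = 1): I: 0.00319593; II: 0.0540203; III: 0.2475.
By total probability, P(X = 1) = 0.41·0.00319593 + 0.28·0.0540203 + 0.31·0.2475 = 0.093161.

0.093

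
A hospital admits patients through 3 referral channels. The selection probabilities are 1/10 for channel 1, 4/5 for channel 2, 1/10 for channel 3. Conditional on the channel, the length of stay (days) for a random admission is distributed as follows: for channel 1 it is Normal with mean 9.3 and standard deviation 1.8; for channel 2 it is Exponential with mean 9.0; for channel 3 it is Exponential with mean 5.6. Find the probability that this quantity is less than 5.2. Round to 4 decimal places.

Conditional on each channel, P(X < 5.2): 1: 0.0113699; 2: 0.438856; 3: 0.604882.
By total probability, P(X < 5.2) = 0.1·0.0113699 + 0.8·0.438856 + 0.1·0.604882 = 0.41271.

0.4127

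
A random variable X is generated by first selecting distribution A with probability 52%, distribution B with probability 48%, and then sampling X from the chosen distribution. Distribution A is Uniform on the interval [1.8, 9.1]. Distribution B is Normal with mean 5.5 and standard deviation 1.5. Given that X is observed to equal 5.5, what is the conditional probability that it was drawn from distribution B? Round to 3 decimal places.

Likelihoods f(5.5 | ·): A: 0.136986; B: 0.265962.
Posterior ∝ prior × likelihood. Numerator for B: 0.48·0.265962 = 0.127662.
Normalizing constant: 0.52·0.136986 + 0.48·0.265962 = 0.198894.
P(B | observation) = 0.127662 / 0.198894 = 0.641856.

0.642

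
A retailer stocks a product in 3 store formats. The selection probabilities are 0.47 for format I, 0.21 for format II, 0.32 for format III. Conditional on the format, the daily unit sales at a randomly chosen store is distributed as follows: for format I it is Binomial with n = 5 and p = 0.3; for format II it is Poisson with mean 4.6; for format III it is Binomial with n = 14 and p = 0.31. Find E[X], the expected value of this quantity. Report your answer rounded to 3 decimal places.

Component means — I: 1.5; II: 4.6; III: 4.34.
E[X] = 0.47·1.5 + 0.21·4.6 + 0.32·4.34 = 3.0598.

3.060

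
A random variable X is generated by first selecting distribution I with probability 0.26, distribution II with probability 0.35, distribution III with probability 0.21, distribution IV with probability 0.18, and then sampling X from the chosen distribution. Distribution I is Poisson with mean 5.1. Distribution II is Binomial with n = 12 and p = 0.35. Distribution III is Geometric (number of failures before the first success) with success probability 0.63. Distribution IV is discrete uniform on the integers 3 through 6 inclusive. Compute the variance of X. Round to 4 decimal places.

5.4484

Per component, I: μ=5.1, E[X²]=31.11; II: μ=4.2, E[X²]=20.37; III: μ=0.587302, E[X²]=1.27715; IV: μ=4.5, E[X²]=21.5.
E[X] = 0.26·5.1 + 0.35·4.2 + 0.21·0.587302 + 0.18·4.5 = 3.72933.
E[X²] = 0.26·31.11 + 0.35·20.37 + 0.21·1.27715 + 0.18·21.5 = 19.3563.
Var(X) = E[X²] − (E[X])² = 19.3563 − 13.9079 = 5.44837.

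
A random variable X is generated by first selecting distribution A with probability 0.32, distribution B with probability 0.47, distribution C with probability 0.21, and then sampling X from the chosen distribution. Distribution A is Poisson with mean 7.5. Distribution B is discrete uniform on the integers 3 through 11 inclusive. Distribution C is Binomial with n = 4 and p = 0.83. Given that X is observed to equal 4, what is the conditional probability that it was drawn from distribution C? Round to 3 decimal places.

0.569

Likelihoods P(X=4 | ·): A: 0.0729164; B: 0.111111; C: 0.474583.
Posterior ∝ prior × likelihood. Numerator for C: 0.21·0.474583 = 0.0996625.
Normalizing constant: 0.32·0.0729164 + 0.47·0.111111 + 0.21·0.474583 = 0.175218.
P(C | observation) = 0.0996625 / 0.175218 = 0.568791.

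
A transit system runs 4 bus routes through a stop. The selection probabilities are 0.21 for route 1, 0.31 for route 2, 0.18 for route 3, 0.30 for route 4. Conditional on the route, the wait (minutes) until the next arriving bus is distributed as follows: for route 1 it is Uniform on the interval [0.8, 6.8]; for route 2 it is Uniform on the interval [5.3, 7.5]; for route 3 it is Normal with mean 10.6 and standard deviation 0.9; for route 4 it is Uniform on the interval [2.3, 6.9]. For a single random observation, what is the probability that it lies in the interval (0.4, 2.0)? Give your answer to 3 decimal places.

0.042

Conditional on each route, P(0.4 < X < 2.0): 1: 0.2; 2: 0; 3: 0; 4: 0.
By total probability, P(0.4 < X < 2.0) = 0.21·0.2 + 0.31·0 + 0.18·0 + 0.3·0 = 0.042.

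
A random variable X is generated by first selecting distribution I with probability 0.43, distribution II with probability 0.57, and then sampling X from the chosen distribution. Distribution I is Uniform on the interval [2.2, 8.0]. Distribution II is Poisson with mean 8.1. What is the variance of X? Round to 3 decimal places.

Per component, I: μ=5.1, E[X²]=28.8133; II: μ=8.1, E[X²]=73.71.
E[X] = 0.43·5.1 + 0.57·8.1 = 6.81.
E[X²] = 0.43·28.8133 + 0.57·73.71 = 54.4044.
Var(X) = E[X²] − (E[X])² = 54.4044 − 46.3761 = 8.02833.

8.028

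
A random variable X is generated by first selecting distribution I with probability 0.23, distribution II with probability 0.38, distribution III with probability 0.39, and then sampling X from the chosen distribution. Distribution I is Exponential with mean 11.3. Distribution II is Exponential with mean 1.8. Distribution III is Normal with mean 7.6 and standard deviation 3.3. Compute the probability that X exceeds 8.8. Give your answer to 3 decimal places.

0.248

Conditional on each component, P(X > 8.8): I: 0.458974; II: 0.00752978; III: 0.358065.
By total probability, P(X > 8.8) = 0.23·0.458974 + 0.38·0.00752978 + 0.39·0.358065 = 0.248071.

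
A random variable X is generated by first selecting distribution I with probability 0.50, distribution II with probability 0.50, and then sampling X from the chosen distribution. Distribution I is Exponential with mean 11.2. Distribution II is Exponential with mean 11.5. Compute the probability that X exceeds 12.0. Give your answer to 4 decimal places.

Conditional on each component, P(X > 12.0): I: 0.342519; II: 0.352227.
By total probability, P(X > 12.0) = 0.5·0.342519 + 0.5·0.352227 = 0.347373.

0.3474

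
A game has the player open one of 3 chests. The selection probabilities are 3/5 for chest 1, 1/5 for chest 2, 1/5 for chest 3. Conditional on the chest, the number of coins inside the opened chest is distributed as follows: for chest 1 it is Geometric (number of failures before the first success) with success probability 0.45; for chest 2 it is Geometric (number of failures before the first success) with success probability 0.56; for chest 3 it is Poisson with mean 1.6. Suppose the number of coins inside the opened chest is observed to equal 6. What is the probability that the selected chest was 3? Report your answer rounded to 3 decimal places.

Likelihoods P(X=6 | ·): 1: 0.0124563; 2: 0.00406354; 3: 0.00470453.
Posterior ∝ prior × likelihood. Numerator for 3: 0.2·0.00470453 = 0.000940906.
Normalizing constant: 0.6·0.0124563 + 0.2·0.00406354 + 0.2·0.00470453 = 0.00922739.
P(3 | observation) = 0.000940906 / 0.00922739 = 0.101969.

0.102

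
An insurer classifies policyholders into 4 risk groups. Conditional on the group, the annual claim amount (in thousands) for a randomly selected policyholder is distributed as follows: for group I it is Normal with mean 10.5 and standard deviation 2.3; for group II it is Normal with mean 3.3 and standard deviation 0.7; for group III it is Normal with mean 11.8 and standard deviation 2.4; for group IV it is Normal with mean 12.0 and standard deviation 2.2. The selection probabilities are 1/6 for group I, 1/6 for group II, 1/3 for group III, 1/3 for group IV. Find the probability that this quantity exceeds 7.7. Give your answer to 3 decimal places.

Conditional on each group, P(X > 7.7): I: 0.888272; II: 1.63175e-10; III: 0.956213; IV: 0.974682.
By total probability, P(X > 7.7) = 0.166667·0.888272 + 0.166667·1.63175e-10 + 0.333333·0.956213 + 0.333333·0.974682 = 0.791677.

0.792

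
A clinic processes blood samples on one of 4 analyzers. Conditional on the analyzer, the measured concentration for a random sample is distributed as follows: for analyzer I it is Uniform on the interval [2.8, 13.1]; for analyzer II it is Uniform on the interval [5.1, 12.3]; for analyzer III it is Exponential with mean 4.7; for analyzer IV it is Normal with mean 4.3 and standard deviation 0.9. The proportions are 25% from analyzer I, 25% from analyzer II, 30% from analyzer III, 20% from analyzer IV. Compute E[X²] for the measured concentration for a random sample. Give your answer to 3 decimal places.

For each component E[X²] = Var + (mean)², giving I: 72.0433; II: 80.01; III: 44.18; IV: 19.3.
Overall E[X²] = 0.25·72.0433 + 0.25·80.01 + 0.3·44.18 + 0.2·19.3 = 55.1273.

55.127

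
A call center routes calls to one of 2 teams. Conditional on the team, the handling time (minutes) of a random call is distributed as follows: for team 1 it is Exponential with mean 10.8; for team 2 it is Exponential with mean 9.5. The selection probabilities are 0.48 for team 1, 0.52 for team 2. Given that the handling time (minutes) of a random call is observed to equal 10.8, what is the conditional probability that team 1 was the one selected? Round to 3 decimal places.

Likelihoods f(10.8 | ·): 1: 0.0340629; 2: 0.0337716.
Posterior ∝ prior × likelihood. Numerator for 1: 0.48·0.0340629 = 0.0163502.
Normalizing constant: 0.48·0.0340629 + 0.52·0.0337716 = 0.0339114.
P(1 | observation) = 0.0163502 / 0.0339114 = 0.482144.

0.482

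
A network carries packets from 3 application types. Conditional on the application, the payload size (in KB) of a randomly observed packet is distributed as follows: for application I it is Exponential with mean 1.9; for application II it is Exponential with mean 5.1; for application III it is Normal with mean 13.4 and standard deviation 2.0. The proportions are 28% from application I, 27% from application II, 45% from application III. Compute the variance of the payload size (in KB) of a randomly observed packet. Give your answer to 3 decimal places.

35.641

Per component, I: μ=1.9, E[X²]=7.22; II: μ=5.1, E[X²]=52.02; III: μ=13.4, E[X²]=183.56.
E[X] = 0.28·1.9 + 0.27·5.1 + 0.45·13.4 = 7.939.
E[X²] = 0.28·7.22 + 0.27·52.02 + 0.45·183.56 = 98.669.
Var(X) = E[X²] − (E[X])² = 98.669 − 63.0277 = 35.6413.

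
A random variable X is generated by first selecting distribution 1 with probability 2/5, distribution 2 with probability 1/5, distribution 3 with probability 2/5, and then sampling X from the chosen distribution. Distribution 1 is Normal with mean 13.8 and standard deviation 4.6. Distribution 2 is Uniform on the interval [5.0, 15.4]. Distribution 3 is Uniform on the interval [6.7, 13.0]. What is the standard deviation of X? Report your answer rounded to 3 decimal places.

Per component, 1: μ=13.8, E[X²]=211.6; 2: μ=10.2, E[X²]=113.053; 3: μ=9.85, E[X²]=100.33.
E[X] = 0.4·13.8 + 0.2·10.2 + 0.4·9.85 = 11.5.
E[X²] = 0.4·211.6 + 0.2·113.053 + 0.4·100.33 = 147.383.
Var(X) = E[X²] − (E[X])² = 147.383 − 132.25 = 15.1327.
SD(X) = √15.1327 = 3.89007.

3.890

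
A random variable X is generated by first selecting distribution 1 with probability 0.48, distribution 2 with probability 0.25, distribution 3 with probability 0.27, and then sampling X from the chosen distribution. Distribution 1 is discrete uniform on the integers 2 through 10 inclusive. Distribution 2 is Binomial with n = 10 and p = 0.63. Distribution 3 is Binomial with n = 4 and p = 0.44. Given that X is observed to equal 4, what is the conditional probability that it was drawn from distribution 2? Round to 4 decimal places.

Likelihoods P(X=4 | ·): 1: 0.111111; 2: 0.0848774; 3: 0.037481.
Posterior ∝ prior × likelihood. Numerator for 2: 0.25·0.0848774 = 0.0212193.
Normalizing constant: 0.48·0.111111 + 0.25·0.0848774 + 0.27·0.037481 = 0.0846725.
P(2 | observation) = 0.0212193 / 0.0846725 = 0.250605.

0.2506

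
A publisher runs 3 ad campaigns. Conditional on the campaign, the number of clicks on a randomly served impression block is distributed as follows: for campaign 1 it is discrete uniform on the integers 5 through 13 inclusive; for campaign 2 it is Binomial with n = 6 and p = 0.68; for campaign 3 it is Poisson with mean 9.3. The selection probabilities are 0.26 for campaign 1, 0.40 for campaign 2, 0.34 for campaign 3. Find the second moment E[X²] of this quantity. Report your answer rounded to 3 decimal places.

For each component E[X²] = Var + (mean)², giving 1: 87.6667; 2: 17.952; 3: 95.79.
Overall E[X²] = 0.26·87.6667 + 0.4·17.952 + 0.34·95.79 = 62.5427.

62.543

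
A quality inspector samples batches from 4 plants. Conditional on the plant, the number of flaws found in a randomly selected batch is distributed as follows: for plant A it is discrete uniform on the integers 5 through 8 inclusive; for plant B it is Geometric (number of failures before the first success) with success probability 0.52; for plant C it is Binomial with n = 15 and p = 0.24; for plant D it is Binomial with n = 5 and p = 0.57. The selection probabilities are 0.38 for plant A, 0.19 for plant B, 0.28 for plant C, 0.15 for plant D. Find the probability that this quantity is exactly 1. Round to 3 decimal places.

0.084

Conditional on each plant, P(X = 1): A: 0; B: 0.2496; C: 0.0772134; D: 0.0974358.
By total probability, P(X = 1) = 0.38·0 + 0.19·0.2496 + 0.28·0.0772134 + 0.15·0.0974358 = 0.0836591.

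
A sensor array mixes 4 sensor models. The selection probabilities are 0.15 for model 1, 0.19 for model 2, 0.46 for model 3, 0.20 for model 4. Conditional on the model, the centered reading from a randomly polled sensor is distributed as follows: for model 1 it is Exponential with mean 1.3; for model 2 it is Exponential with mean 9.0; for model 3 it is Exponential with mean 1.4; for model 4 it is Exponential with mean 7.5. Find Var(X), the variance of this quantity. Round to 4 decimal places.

Per component, 1: μ=1.3, E[X²]=3.38; 2: μ=9, E[X²]=162; 3: μ=1.4, E[X²]=3.92; 4: μ=7.5, E[X²]=112.5.
E[X] = 0.15·1.3 + 0.19·9 + 0.46·1.4 + 0.2·7.5 = 4.049.
E[X²] = 0.15·3.38 + 0.19·162 + 0.46·3.92 + 0.2·112.5 = 55.5902.
Var(X) = E[X²] − (E[X])² = 55.5902 − 16.3944 = 39.1958.

39.1958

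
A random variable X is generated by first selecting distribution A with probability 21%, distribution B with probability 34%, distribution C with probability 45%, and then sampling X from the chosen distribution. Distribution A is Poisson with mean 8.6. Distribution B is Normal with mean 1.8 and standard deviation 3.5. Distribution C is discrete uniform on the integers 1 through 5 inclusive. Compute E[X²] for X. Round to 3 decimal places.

For each component E[X²] = Var + (mean)², giving A: 82.56; B: 15.49; C: 11.
Overall E[X²] = 0.21·82.56 + 0.34·15.49 + 0.45·11 = 27.5542.

27.554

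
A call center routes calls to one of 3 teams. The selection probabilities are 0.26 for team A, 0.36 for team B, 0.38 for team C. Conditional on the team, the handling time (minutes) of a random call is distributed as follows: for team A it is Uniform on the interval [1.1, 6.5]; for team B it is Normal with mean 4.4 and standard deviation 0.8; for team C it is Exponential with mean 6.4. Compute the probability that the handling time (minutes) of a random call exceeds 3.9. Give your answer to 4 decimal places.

0.5960

Conditional on each team, P(X > 3.9): A: 0.481481; B: 0.734014; C: 0.543691.
By total probability, P(X > 3.9) = 0.26·0.481481 + 0.36·0.734014 + 0.38·0.543691 = 0.596033.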